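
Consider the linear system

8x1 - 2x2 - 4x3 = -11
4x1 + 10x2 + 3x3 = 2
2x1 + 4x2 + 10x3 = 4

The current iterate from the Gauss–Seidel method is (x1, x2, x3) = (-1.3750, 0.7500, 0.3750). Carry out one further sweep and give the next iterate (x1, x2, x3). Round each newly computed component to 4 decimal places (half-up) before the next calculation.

(-1.0000, 0.4875, 0.4050)

One sweep:
  x1 = (-11 - (-2)·0.7500 - (-4)·0.3750) / (8) = -1.0000
  x2 = (2 - (4)·-1.0000 - (3)·0.3750) / (10) = 0.4875
  x3 = (4 - (2)·-1.0000 - (4)·0.4875) / (10) = 0.4050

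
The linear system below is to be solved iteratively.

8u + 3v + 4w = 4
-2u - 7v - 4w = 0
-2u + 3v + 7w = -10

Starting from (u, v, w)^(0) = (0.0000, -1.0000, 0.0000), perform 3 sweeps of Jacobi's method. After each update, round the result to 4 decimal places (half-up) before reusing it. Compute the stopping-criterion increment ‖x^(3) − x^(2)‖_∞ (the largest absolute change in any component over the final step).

Iteration 1:
  u = (4 - (3)·-1.0000 - (4)·0.0000) / (8) = 0.8750
  v = (0 - (-2)·0.0000 - (-4)·0.0000) / (-7) = 0.0000
  w = (-10 - (-2)·0.0000 - (3)·-1.0000) / (7) = -1.0000
Iteration 2:
  u = (4 - (3)·0.0000 - (4)·-1.0000) / (8) = 1.0000
  v = (0 - (-2)·0.8750 - (-4)·-1.0000) / (-7) = 0.3214
  w = (-10 - (-2)·0.8750 - (3)·0.0000) / (7) = -1.1786
Iteration 3:
  u = (4 - (3)·0.3214 - (4)·-1.1786) / (8) = 0.9688
  v = (0 - (-2)·1.0000 - (-4)·-1.1786) / (-7) = 0.3878
  w = (-10 - (-2)·1.0000 - (3)·0.3214) / (7) = -1.2806
Change: (-0.0312, 0.0664, -0.1020) → max |·| = 0.1020

0.1020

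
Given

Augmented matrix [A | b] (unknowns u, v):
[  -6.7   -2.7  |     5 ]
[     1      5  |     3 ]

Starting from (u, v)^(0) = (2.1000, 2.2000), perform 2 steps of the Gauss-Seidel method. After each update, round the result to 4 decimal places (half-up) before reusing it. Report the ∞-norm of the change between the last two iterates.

Iteration 1:
  u = (5 - (-2.7)·2.2000) / (-6.7) = -1.6328
  v = (3 - (1)·-1.6328) / (5) = 0.9266
Iteration 2:
  u = (5 - (-2.7)·0.9266) / (-6.7) = -1.1197
  v = (3 - (1)·-1.1197) / (5) = 0.8239
Change: (0.5131, -0.1027) → max |·| = 0.5131

0.5131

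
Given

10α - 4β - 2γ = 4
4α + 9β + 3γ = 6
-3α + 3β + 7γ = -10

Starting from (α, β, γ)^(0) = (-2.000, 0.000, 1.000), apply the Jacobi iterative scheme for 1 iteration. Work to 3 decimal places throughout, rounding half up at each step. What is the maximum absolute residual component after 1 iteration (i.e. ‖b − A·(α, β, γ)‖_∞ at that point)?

4.136

Iteration 1:
  α = (4 - (-4)·0.000 - (-2)·1.000) / (10) = 0.600
  β = (6 - (4)·-2.000 - (3)·1.000) / (9) = 1.222
  γ = (-10 - (-3)·-2.000 - (3)·0.000) / (7) = -2.286
Residual b − A·x = (-1.684, -0.540, 4.136); ∞-norm = 4.136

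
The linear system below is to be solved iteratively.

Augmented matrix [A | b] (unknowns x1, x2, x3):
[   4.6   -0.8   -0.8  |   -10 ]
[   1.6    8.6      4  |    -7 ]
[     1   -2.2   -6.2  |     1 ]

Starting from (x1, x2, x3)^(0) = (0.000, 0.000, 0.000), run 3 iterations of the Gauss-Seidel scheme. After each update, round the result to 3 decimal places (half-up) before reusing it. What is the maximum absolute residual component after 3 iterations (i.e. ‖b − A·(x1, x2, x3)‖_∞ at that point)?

0.047

Iteration 1:
  x1 = (-10 - (-0.8)·0.000 - (-0.8)·0.000) / (4.6) = -2.174
  x2 = (-7 - (1.6)·-2.174 - (4)·0.000) / (8.6) = -0.409
  x3 = (1 - (1)·-2.174 - (-2.2)·-0.409) / (-6.2) = -0.367
Iteration 2:
  x1 = (-10 - (-0.8)·-0.409 - (-0.8)·-0.367) / (4.6) = -2.309
  x2 = (-7 - (1.6)·-2.309 - (4)·-0.367) / (8.6) = -0.214
  x3 = (1 - (1)·-2.309 - (-2.2)·-0.214) / (-6.2) = -0.458
Iteration 3:
  x1 = (-10 - (-0.8)·-0.214 - (-0.8)·-0.458) / (4.6) = -2.291
  x2 = (-7 - (1.6)·-2.291 - (4)·-0.458) / (8.6) = -0.175
  x3 = (1 - (1)·-2.291 - (-2.2)·-0.175) / (-6.2) = -0.469
Residual b − A·x = (0.023, 0.047, -0.002); ∞-norm = 0.047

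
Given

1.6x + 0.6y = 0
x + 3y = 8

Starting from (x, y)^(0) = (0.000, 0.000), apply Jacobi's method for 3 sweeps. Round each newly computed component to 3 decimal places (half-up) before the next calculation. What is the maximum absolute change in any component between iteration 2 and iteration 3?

Iteration 1:
  x = (0 - (0.6)·0.000) / (1.6) = 0.000
  y = (8 - (1)·0.000) / (3) = 2.667
Iteration 2:
  x = (0 - (0.6)·2.667) / (1.6) = -1.000
  y = (8 - (1)·0.000) / (3) = 2.667
Iteration 3:
  x = (0 - (0.6)·2.667) / (1.6) = -1.000
  y = (8 - (1)·-1.000) / (3) = 3.000
Change: (0.000, 0.333) → max |·| = 0.333

0.333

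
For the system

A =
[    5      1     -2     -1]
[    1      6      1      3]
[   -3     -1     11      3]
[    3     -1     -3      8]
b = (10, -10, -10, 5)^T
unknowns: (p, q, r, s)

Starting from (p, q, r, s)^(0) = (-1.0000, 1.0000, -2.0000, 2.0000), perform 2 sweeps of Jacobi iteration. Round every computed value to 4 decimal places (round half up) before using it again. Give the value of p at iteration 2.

Iteration 1:
  p = (10 - (1)·1.0000 - (-2)·-2.0000 - (-1)·2.0000) / (5) = 1.4000
  q = (-10 - (1)·-1.0000 - (1)·-2.0000 - (3)·2.0000) / (6) = -2.1667
  r = (-10 - (-3)·-1.0000 - (-1)·1.0000 - (3)·2.0000) / (11) = -1.6364
  s = (5 - (3)·-1.0000 - (-1)·1.0000 - (-3)·-2.0000) / (8) = 0.3750
Iteration 2:
  p = (10 - (1)·-2.1667 - (-2)·-1.6364 - (-1)·0.3750) / (5) = 1.8538
  q = (-10 - (1)·1.4000 - (1)·-1.6364 - (3)·0.3750) / (6) = -1.8148
  r = (-10 - (-3)·1.4000 - (-1)·-2.1667 - (3)·0.3750) / (11) = -0.8265
  s = (5 - (3)·1.4000 - (-1)·-2.1667 - (-3)·-1.6364) / (8) = -0.7845

1.8538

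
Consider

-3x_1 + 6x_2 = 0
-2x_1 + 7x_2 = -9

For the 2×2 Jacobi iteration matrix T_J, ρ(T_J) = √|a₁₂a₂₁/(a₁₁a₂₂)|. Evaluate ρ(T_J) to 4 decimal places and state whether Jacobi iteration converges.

0.7559

a₁₂a₂₁/(a₁₁a₂₂) = (6)·(-2) / ((-3)·(7)) = 0.571429
ρ = √|0.571429| = √0.571429 = 0.7559
ρ < 1, so Jacobi converges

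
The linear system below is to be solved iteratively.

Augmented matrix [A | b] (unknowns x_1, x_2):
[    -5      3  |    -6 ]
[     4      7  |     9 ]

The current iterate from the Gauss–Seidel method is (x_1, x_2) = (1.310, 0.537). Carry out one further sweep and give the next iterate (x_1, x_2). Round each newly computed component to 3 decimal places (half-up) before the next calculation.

One sweep:
  x_1 = (-6 - (3)·0.537) / (-5) = 1.522
  x_2 = (9 - (4)·1.522) / (7) = 0.416

(1.522, 0.416)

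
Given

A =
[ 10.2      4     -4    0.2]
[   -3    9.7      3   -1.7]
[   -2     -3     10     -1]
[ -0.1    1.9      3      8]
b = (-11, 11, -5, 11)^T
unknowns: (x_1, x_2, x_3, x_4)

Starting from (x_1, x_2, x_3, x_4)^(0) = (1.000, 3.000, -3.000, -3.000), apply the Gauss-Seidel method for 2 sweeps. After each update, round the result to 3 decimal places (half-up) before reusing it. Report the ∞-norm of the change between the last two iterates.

1.547

Iteration 1:
  x_1 = (-11 - (4)·3.000 - (-4)·-3.000 - (0.2)·-3.000) / (10.2) = -3.373
  x_2 = (11 - (-3)·-3.373 - (3)·-3.000 - (-1.7)·-3.000) / (9.7) = 0.493
  x_3 = (-5 - (-2)·-3.373 - (-3)·0.493 - (-1)·-3.000) / (10) = -1.327
  x_4 = (11 - (-0.1)·-3.373 - (1.9)·0.493 - (3)·-1.327) / (8) = 1.713
Iteration 2:
  x_1 = (-11 - (4)·0.493 - (-4)·-1.327 - (0.2)·1.713) / (10.2) = -1.826
  x_2 = (11 - (-3)·-1.826 - (3)·-1.327 - (-1.7)·1.713) / (9.7) = 1.280
  x_3 = (-5 - (-2)·-1.826 - (-3)·1.280 - (-1)·1.713) / (10) = -0.310
  x_4 = (11 - (-0.1)·-1.826 - (1.9)·1.280 - (3)·-0.310) / (8) = 1.164
Change: (1.547, 0.787, 1.017, -0.549) → max |·| = 1.547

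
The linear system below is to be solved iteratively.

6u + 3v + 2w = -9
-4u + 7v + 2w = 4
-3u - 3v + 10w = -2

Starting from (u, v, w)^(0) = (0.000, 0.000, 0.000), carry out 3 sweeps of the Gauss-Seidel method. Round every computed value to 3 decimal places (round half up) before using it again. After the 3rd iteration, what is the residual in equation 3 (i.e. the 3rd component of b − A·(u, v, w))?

-0.002

Iteration 1:
  u = (-9 - (3)·0.000 - (2)·0.000) / (6) = -1.500
  v = (4 - (-4)·-1.500 - (2)·0.000) / (7) = -0.286
  w = (-2 - (-3)·-1.500 - (-3)·-0.286) / (10) = -0.736
Iteration 2:
  u = (-9 - (3)·-0.286 - (2)·-0.736) / (6) = -1.112
  v = (4 - (-4)·-1.112 - (2)·-0.736) / (7) = 0.146
  w = (-2 - (-3)·-1.112 - (-3)·0.146) / (10) = -0.490
Iteration 3:
  u = (-9 - (3)·0.146 - (2)·-0.490) / (6) = -1.410
  v = (4 - (-4)·-1.410 - (2)·-0.490) / (7) = -0.094
  w = (-2 - (-3)·-1.410 - (-3)·-0.094) / (10) = -0.651
Residual b − A·x = (1.044, 0.320, -0.002)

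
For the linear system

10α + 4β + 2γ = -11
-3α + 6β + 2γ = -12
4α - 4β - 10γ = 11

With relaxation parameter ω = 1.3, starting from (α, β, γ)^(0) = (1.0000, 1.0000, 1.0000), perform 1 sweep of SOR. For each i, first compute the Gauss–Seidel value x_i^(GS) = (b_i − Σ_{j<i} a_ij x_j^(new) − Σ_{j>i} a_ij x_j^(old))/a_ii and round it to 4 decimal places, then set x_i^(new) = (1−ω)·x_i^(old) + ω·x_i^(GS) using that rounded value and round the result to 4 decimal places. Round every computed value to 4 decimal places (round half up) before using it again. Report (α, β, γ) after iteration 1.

(-2.5100, -4.9648, -0.4535)

Iteration 1:
  α: GS value = (-11 - (4)·1.0000 - (2)·1.0000) / (10) = -1.7000;  α ← (1−ω)·1.0000 + ω·-1.7000 = -2.5100
  β: GS value = (-12 - (-3)·-2.5100 - (2)·1.0000) / (6) = -3.5883;  β ← (1−ω)·1.0000 + ω·-3.5883 = -4.9648
  γ: GS value = (11 - (4)·-2.5100 - (-4)·-4.9648) / (-10) = -0.1181;  γ ← (1−ω)·1.0000 + ω·-0.1181 = -0.4535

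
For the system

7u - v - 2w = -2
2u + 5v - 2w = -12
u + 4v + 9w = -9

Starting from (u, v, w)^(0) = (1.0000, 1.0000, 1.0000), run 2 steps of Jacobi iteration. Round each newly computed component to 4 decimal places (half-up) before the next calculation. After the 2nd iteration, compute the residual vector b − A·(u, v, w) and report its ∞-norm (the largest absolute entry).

Iteration 1:
  u = (-2 - (-1)·1.0000 - (-2)·1.0000) / (7) = 0.1429
  v = (-12 - (2)·1.0000 - (-2)·1.0000) / (5) = -2.4000
  w = (-9 - (1)·1.0000 - (4)·1.0000) / (9) = -1.5556
Iteration 2:
  u = (-2 - (-1)·-2.4000 - (-2)·-1.5556) / (7) = -1.0730
  v = (-12 - (2)·0.1429 - (-2)·-1.5556) / (5) = -3.0794
  w = (-9 - (1)·0.1429 - (4)·-2.4000) / (9) = 0.0508
Residual b − A·x = (2.5332, 5.6446, 3.9334); ∞-norm = 5.6446

5.6446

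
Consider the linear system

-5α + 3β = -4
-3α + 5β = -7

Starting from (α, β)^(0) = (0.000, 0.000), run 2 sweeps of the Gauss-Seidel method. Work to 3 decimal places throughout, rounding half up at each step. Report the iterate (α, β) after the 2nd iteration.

Iteration 1:
  α = (-4 - (3)·0.000) / (-5) = 0.800
  β = (-7 - (-3)·0.800) / (5) = -0.920
Iteration 2:
  α = (-4 - (3)·-0.920) / (-5) = 0.248
  β = (-7 - (-3)·0.248) / (5) = -1.251

(0.248, -1.251)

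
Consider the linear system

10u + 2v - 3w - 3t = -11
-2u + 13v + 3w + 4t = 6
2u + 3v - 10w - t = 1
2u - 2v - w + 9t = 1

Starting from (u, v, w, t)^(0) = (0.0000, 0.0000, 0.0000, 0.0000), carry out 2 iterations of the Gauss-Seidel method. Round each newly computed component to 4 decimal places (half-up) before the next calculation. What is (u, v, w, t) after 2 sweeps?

(-1.1097, 0.2230, -0.2945, 0.3745)

Iteration 1:
  u = (-11 - (2)·0.0000 - (-3)·0.0000 - (-3)·0.0000) / (10) = -1.1000
  v = (6 - (-2)·-1.1000 - (3)·0.0000 - (4)·0.0000) / (13) = 0.2923
  w = (1 - (2)·-1.1000 - (3)·0.2923 - (-1)·0.0000) / (-10) = -0.2323
  t = (1 - (2)·-1.1000 - (-2)·0.2923 - (-1)·-0.2323) / (9) = 0.3947
Iteration 2:
  u = (-11 - (2)·0.2923 - (-3)·-0.2323 - (-3)·0.3947) / (10) = -1.1097
  v = (6 - (-2)·-1.1097 - (3)·-0.2323 - (4)·0.3947) / (13) = 0.2230
  w = (1 - (2)·-1.1097 - (3)·0.2230 - (-1)·0.3947) / (-10) = -0.2945
  t = (1 - (2)·-1.1097 - (-2)·0.2230 - (-1)·-0.2945) / (9) = 0.3745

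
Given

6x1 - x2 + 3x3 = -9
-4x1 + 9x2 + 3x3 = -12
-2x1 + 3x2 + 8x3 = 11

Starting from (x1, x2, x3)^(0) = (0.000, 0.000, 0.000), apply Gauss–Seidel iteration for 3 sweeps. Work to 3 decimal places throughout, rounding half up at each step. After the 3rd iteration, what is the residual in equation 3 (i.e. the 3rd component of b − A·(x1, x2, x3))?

Iteration 1:
  x1 = (-9 - (-1)·0.000 - (3)·0.000) / (6) = -1.500
  x2 = (-12 - (-4)·-1.500 - (3)·0.000) / (9) = -2.000
  x3 = (11 - (-2)·-1.500 - (3)·-2.000) / (8) = 1.750
Iteration 2:
  x1 = (-9 - (-1)·-2.000 - (3)·1.750) / (6) = -2.708
  x2 = (-12 - (-4)·-2.708 - (3)·1.750) / (9) = -3.120
  x3 = (11 - (-2)·-2.708 - (3)·-3.120) / (8) = 1.868
Iteration 3:
  x1 = (-9 - (-1)·-3.120 - (3)·1.868) / (6) = -2.954
  x2 = (-12 - (-4)·-2.954 - (3)·1.868) / (9) = -3.269
  x3 = (11 - (-2)·-2.954 - (3)·-3.269) / (8) = 1.862
Residual b − A·x = (-0.131, 0.019, 0.003)

0.003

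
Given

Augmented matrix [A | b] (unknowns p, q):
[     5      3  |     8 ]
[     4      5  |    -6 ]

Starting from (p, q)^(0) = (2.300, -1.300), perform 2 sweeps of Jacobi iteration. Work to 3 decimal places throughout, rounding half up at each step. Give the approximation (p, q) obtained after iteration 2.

(3.424, -3.104)

Iteration 1:
  p = (8 - (3)·-1.300) / (5) = 2.380
  q = (-6 - (4)·2.300) / (5) = -3.040
Iteration 2:
  p = (8 - (3)·-3.040) / (5) = 3.424
  q = (-6 - (4)·2.380) / (5) = -3.104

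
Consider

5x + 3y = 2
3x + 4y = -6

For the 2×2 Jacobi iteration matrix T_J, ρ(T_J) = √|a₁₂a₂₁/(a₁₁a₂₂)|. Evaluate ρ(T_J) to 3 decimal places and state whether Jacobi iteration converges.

a₁₂a₂₁/(a₁₁a₂₂) = (3)·(3) / ((5)·(4)) = 0.450000
ρ = √|0.450000| = √0.450000 = 0.671
ρ < 1, so Jacobi converges

0.671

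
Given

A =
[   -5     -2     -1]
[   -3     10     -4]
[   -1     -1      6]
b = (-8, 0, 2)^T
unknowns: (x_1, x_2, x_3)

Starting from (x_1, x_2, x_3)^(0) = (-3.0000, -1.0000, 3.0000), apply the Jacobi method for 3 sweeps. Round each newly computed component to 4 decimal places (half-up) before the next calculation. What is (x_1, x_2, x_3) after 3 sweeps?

(1.3620, 0.7107, 0.6389)

Iteration 1:
  x_1 = (-8 - (-2)·-1.0000 - (-1)·3.0000) / (-5) = 1.4000
  x_2 = (0 - (-3)·-3.0000 - (-4)·3.0000) / (10) = 0.3000
  x_3 = (2 - (-1)·-3.0000 - (-1)·-1.0000) / (6) = -0.3333
Iteration 2:
  x_1 = (-8 - (-2)·0.3000 - (-1)·-0.3333) / (-5) = 1.5467
  x_2 = (0 - (-3)·1.4000 - (-4)·-0.3333) / (10) = 0.2867
  x_3 = (2 - (-1)·1.4000 - (-1)·0.3000) / (6) = 0.6167
Iteration 3:
  x_1 = (-8 - (-2)·0.2867 - (-1)·0.6167) / (-5) = 1.3620
  x_2 = (0 - (-3)·1.5467 - (-4)·0.6167) / (10) = 0.7107
  x_3 = (2 - (-1)·1.5467 - (-1)·0.2867) / (6) = 0.6389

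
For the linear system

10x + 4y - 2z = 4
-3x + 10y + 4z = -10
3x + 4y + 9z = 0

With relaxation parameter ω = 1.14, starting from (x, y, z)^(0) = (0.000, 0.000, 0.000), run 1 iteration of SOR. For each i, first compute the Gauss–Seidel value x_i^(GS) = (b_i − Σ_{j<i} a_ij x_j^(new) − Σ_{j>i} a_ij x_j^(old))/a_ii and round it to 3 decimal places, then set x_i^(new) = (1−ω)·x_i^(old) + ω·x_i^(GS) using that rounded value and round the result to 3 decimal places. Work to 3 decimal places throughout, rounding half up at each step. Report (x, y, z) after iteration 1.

Iteration 1:
  x: GS value = (4 - (4)·0.000 - (-2)·0.000) / (10) = 0.400;  x ← (1−ω)·0.000 + ω·0.400 = 0.456
  y: GS value = (-10 - (-3)·0.456 - (4)·0.000) / (10) = -0.863;  y ← (1−ω)·0.000 + ω·-0.863 = -0.984
  z: GS value = (0 - (3)·0.456 - (4)·-0.984) / (9) = 0.285;  z ← (1−ω)·0.000 + ω·0.285 = 0.325

(0.456, -0.984, 0.325)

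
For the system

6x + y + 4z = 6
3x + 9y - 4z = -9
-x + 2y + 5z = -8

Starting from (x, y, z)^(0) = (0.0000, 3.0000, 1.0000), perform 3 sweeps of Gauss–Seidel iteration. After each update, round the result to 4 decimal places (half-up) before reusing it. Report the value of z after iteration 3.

Iteration 1:
  x = (6 - (1)·3.0000 - (4)·1.0000) / (6) = -0.1667
  y = (-9 - (3)·-0.1667 - (-4)·1.0000) / (9) = -0.5000
  z = (-8 - (-1)·-0.1667 - (2)·-0.5000) / (5) = -1.4333
Iteration 2:
  x = (6 - (1)·-0.5000 - (4)·-1.4333) / (6) = 2.0389
  y = (-9 - (3)·2.0389 - (-4)·-1.4333) / (9) = -2.3167
  z = (-8 - (-1)·2.0389 - (2)·-2.3167) / (5) = -0.2655
Iteration 3:
  x = (6 - (1)·-2.3167 - (4)·-0.2655) / (6) = 1.5631
  y = (-9 - (3)·1.5631 - (-4)·-0.2655) / (9) = -1.6390
  z = (-8 - (-1)·1.5631 - (2)·-1.6390) / (5) = -0.6318

-0.6318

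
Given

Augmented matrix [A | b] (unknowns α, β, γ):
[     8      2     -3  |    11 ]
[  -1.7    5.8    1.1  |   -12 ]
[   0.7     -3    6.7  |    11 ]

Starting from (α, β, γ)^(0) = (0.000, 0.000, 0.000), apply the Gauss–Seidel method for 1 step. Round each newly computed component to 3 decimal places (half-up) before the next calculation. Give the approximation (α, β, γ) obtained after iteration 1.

Iteration 1:
  α = (11 - (2)·0.000 - (-3)·0.000) / (8) = 1.375
  β = (-12 - (-1.7)·1.375 - (1.1)·0.000) / (5.8) = -1.666
  γ = (11 - (0.7)·1.375 - (-3)·-1.666) / (6.7) = 0.752

(1.375, -1.666, 0.752)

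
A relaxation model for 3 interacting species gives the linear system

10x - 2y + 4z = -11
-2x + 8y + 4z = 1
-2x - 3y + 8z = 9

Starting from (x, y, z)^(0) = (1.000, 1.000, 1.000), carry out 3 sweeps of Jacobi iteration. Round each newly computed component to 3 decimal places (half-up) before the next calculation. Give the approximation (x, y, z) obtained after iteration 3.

Iteration 1:
  x = (-11 - (-2)·1.000 - (4)·1.000) / (10) = -1.300
  y = (1 - (-2)·1.000 - (4)·1.000) / (8) = -0.125
  z = (9 - (-2)·1.000 - (-3)·1.000) / (8) = 1.750
Iteration 2:
  x = (-11 - (-2)·-0.125 - (4)·1.750) / (10) = -1.825
  y = (1 - (-2)·-1.300 - (4)·1.750) / (8) = -1.075
  z = (9 - (-2)·-1.300 - (-3)·-0.125) / (8) = 0.753
Iteration 3:
  x = (-11 - (-2)·-1.075 - (4)·0.753) / (10) = -1.616
  y = (1 - (-2)·-1.825 - (4)·0.753) / (8) = -0.708
  z = (9 - (-2)·-1.825 - (-3)·-1.075) / (8) = 0.266

(-1.616, -0.708, 0.266)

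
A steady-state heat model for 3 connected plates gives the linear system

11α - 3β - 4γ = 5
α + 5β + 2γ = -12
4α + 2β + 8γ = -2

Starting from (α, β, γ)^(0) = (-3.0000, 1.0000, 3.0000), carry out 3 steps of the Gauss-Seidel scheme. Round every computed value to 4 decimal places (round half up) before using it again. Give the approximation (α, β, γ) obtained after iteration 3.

Iteration 1:
  α = (5 - (-3)·1.0000 - (-4)·3.0000) / (11) = 1.8182
  β = (-12 - (1)·1.8182 - (2)·3.0000) / (5) = -3.9636
  γ = (-2 - (4)·1.8182 - (2)·-3.9636) / (8) = -0.1682
Iteration 2:
  α = (5 - (-3)·-3.9636 - (-4)·-0.1682) / (11) = -0.6876
  β = (-12 - (1)·-0.6876 - (2)·-0.1682) / (5) = -2.1952
  γ = (-2 - (4)·-0.6876 - (2)·-2.1952) / (8) = 0.6426
Iteration 3:
  α = (5 - (-3)·-2.1952 - (-4)·0.6426) / (11) = 0.0895
  β = (-12 - (1)·0.0895 - (2)·0.6426) / (5) = -2.6749
  γ = (-2 - (4)·0.0895 - (2)·-2.6749) / (8) = 0.3740

(0.0895, -2.6749, 0.3740)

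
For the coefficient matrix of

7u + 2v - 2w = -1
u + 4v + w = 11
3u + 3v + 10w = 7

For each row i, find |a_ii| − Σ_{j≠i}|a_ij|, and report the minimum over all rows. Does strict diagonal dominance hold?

row 1: |7| − (2+2) = 3
row 2: |4| − (1+1) = 2
row 3: |10| − (3+3) = 4
minimum over rows = 2 → strictly diagonally dominant (convergence guaranteed)

2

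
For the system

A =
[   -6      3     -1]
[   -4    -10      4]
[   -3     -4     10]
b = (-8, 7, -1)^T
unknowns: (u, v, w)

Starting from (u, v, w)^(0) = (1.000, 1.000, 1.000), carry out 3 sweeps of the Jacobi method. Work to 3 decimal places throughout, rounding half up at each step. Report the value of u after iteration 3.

0.750

Iteration 1:
  u = (-8 - (3)·1.000 - (-1)·1.000) / (-6) = 1.667
  v = (7 - (-4)·1.000 - (4)·1.000) / (-10) = -0.700
  w = (-1 - (-3)·1.000 - (-4)·1.000) / (10) = 0.600
Iteration 2:
  u = (-8 - (3)·-0.700 - (-1)·0.600) / (-6) = 0.883
  v = (7 - (-4)·1.667 - (4)·0.600) / (-10) = -1.127
  w = (-1 - (-3)·1.667 - (-4)·-0.700) / (10) = 0.120
Iteration 3:
  u = (-8 - (3)·-1.127 - (-1)·0.120) / (-6) = 0.750
  v = (7 - (-4)·0.883 - (4)·0.120) / (-10) = -1.005
  w = (-1 - (-3)·0.883 - (-4)·-1.127) / (10) = -0.286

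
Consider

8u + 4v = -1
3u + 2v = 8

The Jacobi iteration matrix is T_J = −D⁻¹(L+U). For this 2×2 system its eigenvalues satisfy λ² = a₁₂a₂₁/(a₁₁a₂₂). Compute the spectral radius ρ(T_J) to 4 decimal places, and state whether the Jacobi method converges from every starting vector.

0.8660

a₁₂a₂₁/(a₁₁a₂₂) = (4)·(3) / ((8)·(2)) = 0.750000
ρ = √|0.750000| = √0.750000 = 0.8660
ρ < 1, so Jacobi converges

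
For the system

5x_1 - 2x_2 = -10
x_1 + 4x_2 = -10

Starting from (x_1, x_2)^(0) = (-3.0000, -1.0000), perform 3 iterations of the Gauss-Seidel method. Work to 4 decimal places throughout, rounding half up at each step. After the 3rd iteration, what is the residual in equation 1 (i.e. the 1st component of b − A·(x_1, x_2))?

Iteration 1:
  x_1 = (-10 - (-2)·-1.0000) / (5) = -2.4000
  x_2 = (-10 - (1)·-2.4000) / (4) = -1.9000
Iteration 2:
  x_1 = (-10 - (-2)·-1.9000) / (5) = -2.7600
  x_2 = (-10 - (1)·-2.7600) / (4) = -1.8100
Iteration 3:
  x_1 = (-10 - (-2)·-1.8100) / (5) = -2.7240
  x_2 = (-10 - (1)·-2.7240) / (4) = -1.8190
Residual b − A·x = (-0.0180, 0.0000)

-0.0180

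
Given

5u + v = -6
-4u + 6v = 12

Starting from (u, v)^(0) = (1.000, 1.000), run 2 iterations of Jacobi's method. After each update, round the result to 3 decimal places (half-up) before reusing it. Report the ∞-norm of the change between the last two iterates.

1.600

Iteration 1:
  u = (-6 - (1)·1.000) / (5) = -1.400
  v = (12 - (-4)·1.000) / (6) = 2.667
Iteration 2:
  u = (-6 - (1)·2.667) / (5) = -1.733
  v = (12 - (-4)·-1.400) / (6) = 1.067
Change: (-0.333, -1.600) → max |·| = 1.600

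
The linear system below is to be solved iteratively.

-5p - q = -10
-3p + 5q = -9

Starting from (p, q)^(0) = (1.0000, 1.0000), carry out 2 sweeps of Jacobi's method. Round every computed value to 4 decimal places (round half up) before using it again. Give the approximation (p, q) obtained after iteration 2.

Iteration 1:
  p = (-10 - (-1)·1.0000) / (-5) = 1.8000
  q = (-9 - (-3)·1.0000) / (5) = -1.2000
Iteration 2:
  p = (-10 - (-1)·-1.2000) / (-5) = 2.2400
  q = (-9 - (-3)·1.8000) / (5) = -0.7200

(2.2400, -0.7200)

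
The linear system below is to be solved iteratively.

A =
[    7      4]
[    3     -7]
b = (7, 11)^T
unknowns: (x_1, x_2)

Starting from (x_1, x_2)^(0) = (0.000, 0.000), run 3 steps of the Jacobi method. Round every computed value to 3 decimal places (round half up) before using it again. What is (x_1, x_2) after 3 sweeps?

Iteration 1:
  x_1 = (7 - (4)·0.000) / (7) = 1.000
  x_2 = (11 - (3)·0.000) / (-7) = -1.571
Iteration 2:
  x_1 = (7 - (4)·-1.571) / (7) = 1.898
  x_2 = (11 - (3)·1.000) / (-7) = -1.143
Iteration 3:
  x_1 = (7 - (4)·-1.143) / (7) = 1.653
  x_2 = (11 - (3)·1.898) / (-7) = -0.758

(1.653, -0.758)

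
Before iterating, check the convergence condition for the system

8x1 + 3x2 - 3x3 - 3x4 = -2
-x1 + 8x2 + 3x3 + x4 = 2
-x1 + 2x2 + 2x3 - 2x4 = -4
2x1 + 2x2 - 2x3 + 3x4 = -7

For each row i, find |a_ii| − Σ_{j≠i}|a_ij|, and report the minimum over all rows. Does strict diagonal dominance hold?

row 1: |8| − (3+3+3) = -1
row 2: |8| − (1+3+1) = 3
row 3: |2| − (1+2+2) = -3
row 4: |3| − (2+2+2) = -3
minimum over rows = -3 → not strictly diagonally dominant

-3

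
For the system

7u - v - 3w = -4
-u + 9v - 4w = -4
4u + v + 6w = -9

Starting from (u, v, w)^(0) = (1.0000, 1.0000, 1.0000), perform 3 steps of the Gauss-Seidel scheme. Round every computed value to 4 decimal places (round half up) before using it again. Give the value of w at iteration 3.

Iteration 1:
  u = (-4 - (-1)·1.0000 - (-3)·1.0000) / (7) = 0.0000
  v = (-4 - (-1)·0.0000 - (-4)·1.0000) / (9) = 0.0000
  w = (-9 - (4)·0.0000 - (1)·0.0000) / (6) = -1.5000
Iteration 2:
  u = (-4 - (-1)·0.0000 - (-3)·-1.5000) / (7) = -1.2143
  v = (-4 - (-1)·-1.2143 - (-4)·-1.5000) / (9) = -1.2460
  w = (-9 - (4)·-1.2143 - (1)·-1.2460) / (6) = -0.4828
Iteration 3:
  u = (-4 - (-1)·-1.2460 - (-3)·-0.4828) / (7) = -0.9563
  v = (-4 - (-1)·-0.9563 - (-4)·-0.4828) / (9) = -0.7653
  w = (-9 - (4)·-0.9563 - (1)·-0.7653) / (6) = -0.7349

-0.7349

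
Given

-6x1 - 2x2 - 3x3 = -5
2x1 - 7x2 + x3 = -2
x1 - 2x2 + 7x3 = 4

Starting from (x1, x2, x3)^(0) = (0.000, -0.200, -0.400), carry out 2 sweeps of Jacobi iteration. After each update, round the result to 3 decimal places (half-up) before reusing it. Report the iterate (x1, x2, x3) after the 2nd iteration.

Iteration 1:
  x1 = (-5 - (-2)·-0.200 - (-3)·-0.400) / (-6) = 1.100
  x2 = (-2 - (2)·0.000 - (1)·-0.400) / (-7) = 0.229
  x3 = (4 - (1)·0.000 - (-2)·-0.200) / (7) = 0.514
Iteration 2:
  x1 = (-5 - (-2)·0.229 - (-3)·0.514) / (-6) = 0.500
  x2 = (-2 - (2)·1.100 - (1)·0.514) / (-7) = 0.673
  x3 = (4 - (1)·1.100 - (-2)·0.229) / (7) = 0.480

(0.500, 0.673, 0.480)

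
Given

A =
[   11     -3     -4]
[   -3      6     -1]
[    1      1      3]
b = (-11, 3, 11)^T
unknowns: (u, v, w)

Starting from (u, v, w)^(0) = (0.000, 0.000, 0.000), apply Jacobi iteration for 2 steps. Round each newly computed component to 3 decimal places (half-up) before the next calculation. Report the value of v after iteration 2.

Iteration 1:
  u = (-11 - (-3)·0.000 - (-4)·0.000) / (11) = -1.000
  v = (3 - (-3)·0.000 - (-1)·0.000) / (6) = 0.500
  w = (11 - (1)·0.000 - (1)·0.000) / (3) = 3.667
Iteration 2:
  u = (-11 - (-3)·0.500 - (-4)·3.667) / (11) = 0.470
  v = (3 - (-3)·-1.000 - (-1)·3.667) / (6) = 0.611
  w = (11 - (1)·-1.000 - (1)·0.500) / (3) = 3.833

0.611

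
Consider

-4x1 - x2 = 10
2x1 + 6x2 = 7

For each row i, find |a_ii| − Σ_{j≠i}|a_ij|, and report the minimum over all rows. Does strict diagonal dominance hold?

row 1: |-4| − (1) = 3
row 2: |6| − (2) = 4
minimum over rows = 3 → strictly diagonally dominant (convergence guaranteed)

3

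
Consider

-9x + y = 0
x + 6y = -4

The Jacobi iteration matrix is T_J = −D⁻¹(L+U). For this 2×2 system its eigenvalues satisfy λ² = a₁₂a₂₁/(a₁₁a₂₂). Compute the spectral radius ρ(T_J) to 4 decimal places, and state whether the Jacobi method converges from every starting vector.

0.1361

a₁₂a₂₁/(a₁₁a₂₂) = (1)·(1) / ((-9)·(6)) = -0.018519
ρ = √|-0.018519| = √0.018519 = 0.1361
ρ < 1, so Jacobi converges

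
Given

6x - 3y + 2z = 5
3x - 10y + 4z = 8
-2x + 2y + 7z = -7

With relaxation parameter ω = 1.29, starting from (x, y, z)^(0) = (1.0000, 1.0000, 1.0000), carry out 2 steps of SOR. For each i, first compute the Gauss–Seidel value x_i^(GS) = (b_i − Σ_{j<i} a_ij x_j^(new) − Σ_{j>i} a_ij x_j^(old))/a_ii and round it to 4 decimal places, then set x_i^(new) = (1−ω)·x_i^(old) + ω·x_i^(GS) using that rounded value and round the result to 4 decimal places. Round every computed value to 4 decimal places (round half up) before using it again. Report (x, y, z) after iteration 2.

(0.9693, -1.0808, -0.2279)

Iteration 1:
  x: GS value = (5 - (-3)·1.0000 - (2)·1.0000) / (6) = 1.0000;  x ← (1−ω)·1.0000 + ω·1.0000 = 1.0000
  y: GS value = (8 - (3)·1.0000 - (4)·1.0000) / (-10) = -0.1000;  y ← (1−ω)·1.0000 + ω·-0.1000 = -0.4190
  z: GS value = (-7 - (-2)·1.0000 - (2)·-0.4190) / (7) = -0.5946;  z ← (1−ω)·1.0000 + ω·-0.5946 = -1.0570
Iteration 2:
  x: GS value = (5 - (-3)·-0.4190 - (2)·-1.0570) / (6) = 0.9762;  x ← (1−ω)·1.0000 + ω·0.9762 = 0.9693
  y: GS value = (8 - (3)·0.9693 - (4)·-1.0570) / (-10) = -0.9320;  y ← (1−ω)·-0.4190 + ω·-0.9320 = -1.0808
  z: GS value = (-7 - (-2)·0.9693 - (2)·-1.0808) / (7) = -0.4143;  z ← (1−ω)·-1.0570 + ω·-0.4143 = -0.2279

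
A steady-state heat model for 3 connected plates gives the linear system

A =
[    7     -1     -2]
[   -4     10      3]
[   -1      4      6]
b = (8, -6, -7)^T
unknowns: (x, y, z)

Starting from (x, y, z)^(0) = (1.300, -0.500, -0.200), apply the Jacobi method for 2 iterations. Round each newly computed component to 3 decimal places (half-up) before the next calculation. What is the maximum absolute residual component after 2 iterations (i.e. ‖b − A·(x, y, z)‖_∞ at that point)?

0.898

Iteration 1:
  x = (8 - (-1)·-0.500 - (-2)·-0.200) / (7) = 1.014
  y = (-6 - (-4)·1.300 - (3)·-0.200) / (10) = -0.020
  z = (-7 - (-1)·1.300 - (4)·-0.500) / (6) = -0.617
Iteration 2:
  x = (8 - (-1)·-0.020 - (-2)·-0.617) / (7) = 0.964
  y = (-6 - (-4)·1.014 - (3)·-0.617) / (10) = -0.009
  z = (-7 - (-1)·1.014 - (4)·-0.020) / (6) = -0.984
Residual b − A·x = (-0.725, 0.898, -0.096); ∞-norm = 0.898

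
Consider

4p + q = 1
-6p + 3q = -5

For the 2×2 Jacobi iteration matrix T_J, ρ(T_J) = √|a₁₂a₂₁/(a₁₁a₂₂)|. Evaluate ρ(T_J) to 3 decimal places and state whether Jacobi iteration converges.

0.707

a₁₂a₂₁/(a₁₁a₂₂) = (1)·(-6) / ((4)·(3)) = -0.500000
ρ = √|-0.500000| = √0.500000 = 0.707
ρ < 1, so Jacobi converges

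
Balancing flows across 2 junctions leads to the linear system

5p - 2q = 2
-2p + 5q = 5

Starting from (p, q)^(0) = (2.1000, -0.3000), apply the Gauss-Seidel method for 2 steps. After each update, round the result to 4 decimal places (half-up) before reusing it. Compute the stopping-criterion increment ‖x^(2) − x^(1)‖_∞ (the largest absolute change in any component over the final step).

Iteration 1:
  p = (2 - (-2)·-0.3000) / (5) = 0.2800
  q = (5 - (-2)·0.2800) / (5) = 1.1120
Iteration 2:
  p = (2 - (-2)·1.1120) / (5) = 0.8448
  q = (5 - (-2)·0.8448) / (5) = 1.3379
Change: (0.5648, 0.2259) → max |·| = 0.5648

0.5648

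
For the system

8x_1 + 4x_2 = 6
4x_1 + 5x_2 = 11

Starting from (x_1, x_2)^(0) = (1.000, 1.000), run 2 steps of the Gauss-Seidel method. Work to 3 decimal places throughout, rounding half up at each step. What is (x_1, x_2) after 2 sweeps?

Iteration 1:
  x_1 = (6 - (4)·1.000) / (8) = 0.250
  x_2 = (11 - (4)·0.250) / (5) = 2.000
Iteration 2:
  x_1 = (6 - (4)·2.000) / (8) = -0.250
  x_2 = (11 - (4)·-0.250) / (5) = 2.400

(-0.250, 2.400)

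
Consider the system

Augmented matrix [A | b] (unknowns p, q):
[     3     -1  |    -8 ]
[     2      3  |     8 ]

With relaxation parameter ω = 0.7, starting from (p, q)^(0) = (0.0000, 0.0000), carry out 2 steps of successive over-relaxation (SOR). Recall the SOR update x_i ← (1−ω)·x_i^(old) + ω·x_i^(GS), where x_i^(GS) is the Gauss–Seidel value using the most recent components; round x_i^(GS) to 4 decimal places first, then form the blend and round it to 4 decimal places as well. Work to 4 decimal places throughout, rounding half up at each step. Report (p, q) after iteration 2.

Iteration 1:
  p: GS value = (-8 - (-1)·0.0000) / (3) = -2.6667;  p ← (1−ω)·0.0000 + ω·-2.6667 = -1.8667
  q: GS value = (8 - (2)·-1.8667) / (3) = 3.9111;  q ← (1−ω)·0.0000 + ω·3.9111 = 2.7378
Iteration 2:
  p: GS value = (-8 - (-1)·2.7378) / (3) = -1.7541;  p ← (1−ω)·-1.8667 + ω·-1.7541 = -1.7879
  q: GS value = (8 - (2)·-1.7879) / (3) = 3.8586;  q ← (1−ω)·2.7378 + ω·3.8586 = 3.5224

(-1.7879, 3.5224)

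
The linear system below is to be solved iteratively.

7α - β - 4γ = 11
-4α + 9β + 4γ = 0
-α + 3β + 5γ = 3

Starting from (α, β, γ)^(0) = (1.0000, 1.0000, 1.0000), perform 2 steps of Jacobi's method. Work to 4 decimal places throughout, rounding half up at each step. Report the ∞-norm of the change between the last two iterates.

Iteration 1:
  α = (11 - (-1)·1.0000 - (-4)·1.0000) / (7) = 2.2857
  β = (0 - (-4)·1.0000 - (4)·1.0000) / (9) = 0.0000
  γ = (3 - (-1)·1.0000 - (3)·1.0000) / (5) = 0.2000
Iteration 2:
  α = (11 - (-1)·0.0000 - (-4)·0.2000) / (7) = 1.6857
  β = (0 - (-4)·2.2857 - (4)·0.2000) / (9) = 0.9270
  γ = (3 - (-1)·2.2857 - (3)·0.0000) / (5) = 1.0571
Change: (-0.6000, 0.9270, 0.8571) → max |·| = 0.9270

0.9270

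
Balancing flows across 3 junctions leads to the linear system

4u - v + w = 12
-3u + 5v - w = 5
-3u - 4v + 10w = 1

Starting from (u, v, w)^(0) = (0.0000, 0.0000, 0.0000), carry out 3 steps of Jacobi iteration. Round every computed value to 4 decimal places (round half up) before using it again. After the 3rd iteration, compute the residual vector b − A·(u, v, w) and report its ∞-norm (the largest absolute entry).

1.9700

Iteration 1:
  u = (12 - (-1)·0.0000 - (1)·0.0000) / (4) = 3.0000
  v = (5 - (-3)·0.0000 - (-1)·0.0000) / (5) = 1.0000
  w = (1 - (-3)·0.0000 - (-4)·0.0000) / (10) = 0.1000
Iteration 2:
  u = (12 - (-1)·1.0000 - (1)·0.1000) / (4) = 3.2250
  v = (5 - (-3)·3.0000 - (-1)·0.1000) / (5) = 2.8200
  w = (1 - (-3)·3.0000 - (-4)·1.0000) / (10) = 1.4000
Iteration 3:
  u = (12 - (-1)·2.8200 - (1)·1.4000) / (4) = 3.3550
  v = (5 - (-3)·3.2250 - (-1)·1.4000) / (5) = 3.2150
  w = (1 - (-3)·3.2250 - (-4)·2.8200) / (10) = 2.1955
Residual b − A·x = (-0.4005, 1.1855, 1.9700); ∞-norm = 1.9700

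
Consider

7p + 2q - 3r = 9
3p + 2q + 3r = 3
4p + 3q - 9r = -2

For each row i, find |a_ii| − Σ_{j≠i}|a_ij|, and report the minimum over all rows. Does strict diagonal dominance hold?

row 1: |7| − (2+3) = 2
row 2: |2| − (3+3) = -4
row 3: |-9| − (4+3) = 2
minimum over rows = -4 → not strictly diagonally dominant

-4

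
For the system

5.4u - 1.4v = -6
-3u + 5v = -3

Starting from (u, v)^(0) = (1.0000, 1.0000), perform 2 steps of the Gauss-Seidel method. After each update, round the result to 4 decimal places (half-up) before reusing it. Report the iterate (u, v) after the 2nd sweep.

(-1.3992, -1.4395)

Iteration 1:
  u = (-6 - (-1.4)·1.0000) / (5.4) = -0.8519
  v = (-3 - (-3)·-0.8519) / (5) = -1.1111
Iteration 2:
  u = (-6 - (-1.4)·-1.1111) / (5.4) = -1.3992
  v = (-3 - (-3)·-1.3992) / (5) = -1.4395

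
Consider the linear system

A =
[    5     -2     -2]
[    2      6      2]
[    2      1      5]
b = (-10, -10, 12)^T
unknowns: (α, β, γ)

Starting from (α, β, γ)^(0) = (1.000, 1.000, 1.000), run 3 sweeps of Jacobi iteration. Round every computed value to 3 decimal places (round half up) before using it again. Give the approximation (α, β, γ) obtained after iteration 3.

Iteration 1:
  α = (-10 - (-2)·1.000 - (-2)·1.000) / (5) = -1.200
  β = (-10 - (2)·1.000 - (2)·1.000) / (6) = -2.333
  γ = (12 - (2)·1.000 - (1)·1.000) / (5) = 1.800
Iteration 2:
  α = (-10 - (-2)·-2.333 - (-2)·1.800) / (5) = -2.213
  β = (-10 - (2)·-1.200 - (2)·1.800) / (6) = -1.867
  γ = (12 - (2)·-1.200 - (1)·-2.333) / (5) = 3.347
Iteration 3:
  α = (-10 - (-2)·-1.867 - (-2)·3.347) / (5) = -1.408
  β = (-10 - (2)·-2.213 - (2)·3.347) / (6) = -2.045
  γ = (12 - (2)·-2.213 - (1)·-1.867) / (5) = 3.659

(-1.408, -2.045, 3.659)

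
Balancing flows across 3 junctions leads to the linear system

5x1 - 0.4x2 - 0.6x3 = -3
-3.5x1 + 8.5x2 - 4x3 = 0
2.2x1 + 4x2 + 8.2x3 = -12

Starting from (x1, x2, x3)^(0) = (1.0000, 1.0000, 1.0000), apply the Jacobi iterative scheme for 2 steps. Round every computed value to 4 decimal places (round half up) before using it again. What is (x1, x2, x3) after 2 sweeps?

(-0.7957, -1.2092, -1.7865)

Iteration 1:
  x1 = (-3 - (-0.4)·1.0000 - (-0.6)·1.0000) / (5) = -0.4000
  x2 = (0 - (-3.5)·1.0000 - (-4)·1.0000) / (8.5) = 0.8824
  x3 = (-12 - (2.2)·1.0000 - (4)·1.0000) / (8.2) = -2.2195
Iteration 2:
  x1 = (-3 - (-0.4)·0.8824 - (-0.6)·-2.2195) / (5) = -0.7957
  x2 = (0 - (-3.5)·-0.4000 - (-4)·-2.2195) / (8.5) = -1.2092
  x3 = (-12 - (2.2)·-0.4000 - (4)·0.8824) / (8.2) = -1.7865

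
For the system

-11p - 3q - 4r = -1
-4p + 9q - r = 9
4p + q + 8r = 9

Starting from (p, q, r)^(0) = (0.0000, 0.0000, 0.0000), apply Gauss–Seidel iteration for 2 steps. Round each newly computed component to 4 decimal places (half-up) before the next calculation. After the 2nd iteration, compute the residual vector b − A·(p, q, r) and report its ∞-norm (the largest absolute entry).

0.8230

Iteration 1:
  p = (-1 - (-3)·0.0000 - (-4)·0.0000) / (-11) = 0.0909
  q = (9 - (-4)·0.0909 - (-1)·0.0000) / (9) = 1.0404
  r = (9 - (4)·0.0909 - (1)·1.0404) / (8) = 0.9495
Iteration 2:
  p = (-1 - (-3)·1.0404 - (-4)·0.9495) / (-11) = -0.5381
  q = (9 - (-4)·-0.5381 - (-1)·0.9495) / (9) = 0.8663
  r = (9 - (4)·-0.5381 - (1)·0.8663) / (8) = 1.2858
Residual b − A·x = (0.8230, 0.3367, -0.0003); ∞-norm = 0.8230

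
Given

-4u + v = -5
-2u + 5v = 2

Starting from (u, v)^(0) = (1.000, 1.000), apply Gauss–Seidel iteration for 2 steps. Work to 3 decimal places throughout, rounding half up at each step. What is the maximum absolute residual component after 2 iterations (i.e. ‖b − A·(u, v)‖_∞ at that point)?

0.000

Iteration 1:
  u = (-5 - (1)·1.000) / (-4) = 1.500
  v = (2 - (-2)·1.500) / (5) = 1.000
Iteration 2:
  u = (-5 - (1)·1.000) / (-4) = 1.500
  v = (2 - (-2)·1.500) / (5) = 1.000
Residual b − A·x = (0.000, 0.000); ∞-norm = 0.000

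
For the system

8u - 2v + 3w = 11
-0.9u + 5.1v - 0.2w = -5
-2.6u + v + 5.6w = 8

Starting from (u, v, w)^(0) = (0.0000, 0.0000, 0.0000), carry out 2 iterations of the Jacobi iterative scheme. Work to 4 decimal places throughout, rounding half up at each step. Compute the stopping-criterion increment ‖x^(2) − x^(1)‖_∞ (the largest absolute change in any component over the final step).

0.8134

Iteration 1:
  u = (11 - (-2)·0.0000 - (3)·0.0000) / (8) = 1.3750
  v = (-5 - (-0.9)·0.0000 - (-0.2)·0.0000) / (5.1) = -0.9804
  w = (8 - (-2.6)·0.0000 - (1)·0.0000) / (5.6) = 1.4286
Iteration 2:
  u = (11 - (-2)·-0.9804 - (3)·1.4286) / (8) = 0.5942
  v = (-5 - (-0.9)·1.3750 - (-0.2)·1.4286) / (5.1) = -0.6817
  w = (8 - (-2.6)·1.3750 - (1)·-0.9804) / (5.6) = 2.2420
Change: (-0.7808, 0.2987, 0.8134) → max |·| = 0.8134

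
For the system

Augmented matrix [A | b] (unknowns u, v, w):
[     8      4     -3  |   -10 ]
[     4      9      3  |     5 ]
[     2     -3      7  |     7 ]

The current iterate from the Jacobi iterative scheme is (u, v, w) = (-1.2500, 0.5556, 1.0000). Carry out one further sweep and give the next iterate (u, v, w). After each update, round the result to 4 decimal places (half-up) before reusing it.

One sweep:
  u = (-10 - (4)·0.5556 - (-3)·1.0000) / (8) = -1.1528
  v = (5 - (4)·-1.2500 - (3)·1.0000) / (9) = 0.7778
  w = (7 - (2)·-1.2500 - (-3)·0.5556) / (7) = 1.5953

(-1.1528, 0.7778, 1.5953)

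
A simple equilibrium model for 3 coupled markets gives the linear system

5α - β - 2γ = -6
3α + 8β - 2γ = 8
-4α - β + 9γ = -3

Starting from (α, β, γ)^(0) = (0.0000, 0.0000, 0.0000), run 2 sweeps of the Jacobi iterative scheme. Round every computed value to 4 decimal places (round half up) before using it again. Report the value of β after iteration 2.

Iteration 1:
  α = (-6 - (-1)·0.0000 - (-2)·0.0000) / (5) = -1.2000
  β = (8 - (3)·0.0000 - (-2)·0.0000) / (8) = 1.0000
  γ = (-3 - (-4)·0.0000 - (-1)·0.0000) / (9) = -0.3333
Iteration 2:
  α = (-6 - (-1)·1.0000 - (-2)·-0.3333) / (5) = -1.1333
  β = (8 - (3)·-1.2000 - (-2)·-0.3333) / (8) = 1.3667
  γ = (-3 - (-4)·-1.2000 - (-1)·1.0000) / (9) = -0.7556

1.3667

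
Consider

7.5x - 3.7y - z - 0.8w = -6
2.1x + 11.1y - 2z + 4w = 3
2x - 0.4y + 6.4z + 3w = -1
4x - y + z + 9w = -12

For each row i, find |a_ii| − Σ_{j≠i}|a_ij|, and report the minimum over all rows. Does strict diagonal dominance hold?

row 1: |7.5| − (3.7+1+0.8) = 2
row 2: |11.1| − (2.1+2+4) = 3
row 3: |6.4| − (2+0.4+3) = 1
row 4: |9| − (4+1+1) = 3
minimum over rows = 1 → strictly diagonally dominant (convergence guaranteed)

1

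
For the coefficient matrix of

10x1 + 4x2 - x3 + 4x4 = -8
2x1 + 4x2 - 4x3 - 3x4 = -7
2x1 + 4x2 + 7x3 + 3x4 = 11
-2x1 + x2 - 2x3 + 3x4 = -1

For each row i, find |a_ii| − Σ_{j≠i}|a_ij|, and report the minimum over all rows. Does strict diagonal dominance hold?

row 1: |10| − (4+1+4) = 1
row 2: |4| − (2+4+3) = -5
row 3: |7| − (2+4+3) = -2
row 4: |3| − (2+1+2) = -2
minimum over rows = -5 → not strictly diagonally dominant

-5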